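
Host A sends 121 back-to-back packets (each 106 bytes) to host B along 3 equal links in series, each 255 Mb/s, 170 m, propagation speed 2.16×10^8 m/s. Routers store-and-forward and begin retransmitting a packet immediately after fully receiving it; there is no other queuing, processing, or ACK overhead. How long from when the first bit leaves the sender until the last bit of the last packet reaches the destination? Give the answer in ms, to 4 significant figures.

Per-hop transmission t_tx = L/R = 848/255000000 = 0.00332549 ms.
Per-hop propagation t_prop = 170/216000000 = 0.000787037 ms.
Pipeline fill: first packet needs 3·t_tx to clear all hops; remaining 120 packets each add one t_tx.
Total = (3+121-1)·t_tx + 3·t_prop = 123·0.00332549 + 3·0.000787037 = 0.4114 ms.

0.4114 ms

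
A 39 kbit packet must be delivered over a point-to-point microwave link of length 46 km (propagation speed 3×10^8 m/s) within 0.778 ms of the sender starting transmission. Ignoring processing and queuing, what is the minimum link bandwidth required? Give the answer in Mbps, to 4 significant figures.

62.43 Mbps

Propagation delay = 46000 / 300000000 = 0.153333 ms.
Transmission budget = 0.778 − 0.153333 = 0.624667 ms.
R ≥ L / t_tx = 39000 bits / 0.000624667 s = 62.43 Mbps.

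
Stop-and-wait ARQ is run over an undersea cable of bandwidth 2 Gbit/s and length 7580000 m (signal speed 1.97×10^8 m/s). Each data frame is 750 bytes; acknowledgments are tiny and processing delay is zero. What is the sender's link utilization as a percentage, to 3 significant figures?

t_tx = L/R = 6000/2000000000 = 3e-06 s.
t_prop = 7580000/197000000 = 0.0384772 s; RTT = 0.0769543 s.
Cycle = t_tx + RTT = 0.0769573 s.
Utilization = t_tx / cycle = 3e-06/0.0769573 = 0.00390 %.

0.00390 %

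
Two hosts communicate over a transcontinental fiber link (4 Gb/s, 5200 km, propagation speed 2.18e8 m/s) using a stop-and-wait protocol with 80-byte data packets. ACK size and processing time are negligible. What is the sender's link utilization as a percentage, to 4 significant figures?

t_tx = L/R = 640/4000000000 = 1.6e-07 s.
t_prop = 5200000/2.18e+08 = 0.0238532 s; RTT = 0.0477064 s.
Cycle = t_tx + RTT = 0.0477066 s.
Utilization = t_tx / cycle = 1.6e-07/0.0477066 = 0.0003354 %.

0.0003354 %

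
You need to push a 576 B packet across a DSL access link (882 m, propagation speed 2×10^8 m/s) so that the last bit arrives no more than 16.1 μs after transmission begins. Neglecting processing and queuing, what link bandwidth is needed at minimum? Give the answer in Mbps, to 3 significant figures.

L = 4608 bits.
Propagation delay = 882 / 200000000 = 4.41 μs.
Transmission budget = 16.1 − 4.41 = 11.69 μs.
R ≥ L / t_tx = 4608 bits / 1.169e-05 s = 394 Mbps.

394 Mbps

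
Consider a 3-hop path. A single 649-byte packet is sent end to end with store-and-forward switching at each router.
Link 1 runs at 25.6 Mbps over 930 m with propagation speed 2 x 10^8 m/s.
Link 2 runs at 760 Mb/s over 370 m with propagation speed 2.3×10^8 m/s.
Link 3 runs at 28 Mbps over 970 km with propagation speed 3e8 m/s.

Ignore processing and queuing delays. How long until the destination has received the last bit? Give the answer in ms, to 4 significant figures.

3.635 ms

L = 649 × 8 = 5192 bits.
Transmission delays (L/R per hop): 0.202813, 0.00683158, 0.185429 ms; sum = 0.395073 ms.
Propagation delays (d/s per hop): 0.00465, 0.0016087, 3.23333 ms; sum = 3.23959 ms.
End-to-end = 3.635 ms.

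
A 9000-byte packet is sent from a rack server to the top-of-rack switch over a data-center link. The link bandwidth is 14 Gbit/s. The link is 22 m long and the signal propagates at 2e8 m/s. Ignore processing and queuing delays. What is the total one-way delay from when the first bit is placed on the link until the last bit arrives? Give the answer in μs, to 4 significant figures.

5.253 μs

L = 9000 × 8 = 72000 bits.
Transmission delay = L/R = 72000 / 14000000000 = 5.14286 μs.
Propagation delay = d/s = 22 m / 200000000 m/s = 0.11 μs.
Total = 5.253 μs.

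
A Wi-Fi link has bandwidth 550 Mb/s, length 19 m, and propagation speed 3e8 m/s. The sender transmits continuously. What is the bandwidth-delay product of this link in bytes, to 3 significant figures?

Propagation delay = 19 / 300000000 = 6.33333e-08 s.
BDP = R × t_prop = 550000000 × 6.33333e-08 = 34.8333 bits.
In bytes: 34.8333/8 = 4.35 bytes.

4.35 bytes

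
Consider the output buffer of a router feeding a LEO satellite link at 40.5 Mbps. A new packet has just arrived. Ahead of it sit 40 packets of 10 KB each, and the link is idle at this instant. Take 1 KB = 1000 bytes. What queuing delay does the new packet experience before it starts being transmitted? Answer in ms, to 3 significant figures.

Each queued packet: L/R = 80000/40500000 = 1.97531 ms.
40 queued → 79.0123 ms.
Queuing delay = 79.0 ms.

79.0 ms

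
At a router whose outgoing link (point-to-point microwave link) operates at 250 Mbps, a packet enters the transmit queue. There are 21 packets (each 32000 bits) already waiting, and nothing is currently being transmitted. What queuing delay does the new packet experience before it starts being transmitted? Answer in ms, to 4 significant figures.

2.688 ms

Each queued packet: L/R = 32000/250000000 = 0.128 ms.
21 queued → 2.688 ms.
Queuing delay = 2.688 ms.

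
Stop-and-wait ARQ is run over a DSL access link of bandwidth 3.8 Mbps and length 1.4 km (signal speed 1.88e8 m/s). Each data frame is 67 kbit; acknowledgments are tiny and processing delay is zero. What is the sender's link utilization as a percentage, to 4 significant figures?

t_tx = L/R = 67000/3800000 = 0.0176316 s.
t_prop = 1400/188000000 = 7.44681e-06 s; RTT = 1.48936e-05 s.
Cycle = t_tx + RTT = 0.0176465 s.
Utilization = t_tx / cycle = 0.0176316/0.0176465 = 99.92 %.

99.92 %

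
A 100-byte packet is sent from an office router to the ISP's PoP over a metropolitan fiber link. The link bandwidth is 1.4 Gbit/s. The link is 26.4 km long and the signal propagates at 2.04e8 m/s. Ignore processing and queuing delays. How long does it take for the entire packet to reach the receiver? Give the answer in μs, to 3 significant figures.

130 μs

L = 100 × 8 = 800 bits.
Transmission delay = L/R = 800 / 1400000000 = 0.571429 μs.
Propagation delay = d/s = 26400 m / 204000000 m/s = 129.412 μs.
Total = 130 μs.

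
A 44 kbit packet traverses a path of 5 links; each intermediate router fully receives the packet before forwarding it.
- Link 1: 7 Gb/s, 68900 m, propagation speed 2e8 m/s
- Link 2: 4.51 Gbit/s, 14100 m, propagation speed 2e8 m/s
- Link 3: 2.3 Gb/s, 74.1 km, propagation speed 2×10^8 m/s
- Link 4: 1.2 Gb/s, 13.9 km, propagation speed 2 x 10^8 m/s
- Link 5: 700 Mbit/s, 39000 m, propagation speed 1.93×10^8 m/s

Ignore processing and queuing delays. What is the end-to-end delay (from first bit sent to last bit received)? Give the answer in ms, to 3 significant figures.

L = 44000 bits.
Transmission delays (L/R per hop): 0.00628571, 0.0097561, 0.0191304, 0.0366667, 0.0628571 ms; sum = 0.134696 ms.
Propagation delays (d/s per hop): 0.3445, 0.0705, 0.3705, 0.0695, 0.202073 ms; sum = 1.05707 ms.
End-to-end = 1.19 ms.

1.19 ms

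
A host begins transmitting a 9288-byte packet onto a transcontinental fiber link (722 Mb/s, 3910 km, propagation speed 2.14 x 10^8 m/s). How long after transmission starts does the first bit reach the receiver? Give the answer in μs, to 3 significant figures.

18300 μs

First bit experiences only propagation delay: d/s = 3910000/214000000 = 18300 μs.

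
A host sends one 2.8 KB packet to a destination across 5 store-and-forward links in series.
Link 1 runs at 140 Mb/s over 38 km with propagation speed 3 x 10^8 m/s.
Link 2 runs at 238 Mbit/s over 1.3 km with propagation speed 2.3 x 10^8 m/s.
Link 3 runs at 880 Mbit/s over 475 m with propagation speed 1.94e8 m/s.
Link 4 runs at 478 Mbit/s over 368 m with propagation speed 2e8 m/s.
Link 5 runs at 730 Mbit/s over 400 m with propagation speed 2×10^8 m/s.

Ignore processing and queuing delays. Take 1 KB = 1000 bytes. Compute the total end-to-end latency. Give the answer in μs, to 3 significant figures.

L = 22400 bits.
Transmission delays (L/R per hop): 160, 94.1176, 25.4545, 46.8619, 30.6849 μs; sum = 357.119 μs.
Propagation delays (d/s per hop): 126.667, 5.65217, 2.44845, 1.84, 2 μs; sum = 138.607 μs.
End-to-end = 496 μs.

496 μs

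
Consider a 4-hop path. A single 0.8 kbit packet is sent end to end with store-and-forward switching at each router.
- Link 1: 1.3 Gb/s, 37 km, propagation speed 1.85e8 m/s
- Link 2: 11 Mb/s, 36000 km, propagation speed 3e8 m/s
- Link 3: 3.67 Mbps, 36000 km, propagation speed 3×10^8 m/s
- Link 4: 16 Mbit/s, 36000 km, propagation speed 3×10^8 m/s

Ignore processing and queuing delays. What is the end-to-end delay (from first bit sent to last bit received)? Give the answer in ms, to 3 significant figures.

361 ms

L = 800 bits.
Transmission delays (L/R per hop): 0.000615385, 0.0727273, 0.217984, 0.05 ms; sum = 0.341326 ms.
Propagation delays (d/s per hop): 0.2, 120, 120, 120 ms; sum = 360.2 ms.
End-to-end = 361 ms.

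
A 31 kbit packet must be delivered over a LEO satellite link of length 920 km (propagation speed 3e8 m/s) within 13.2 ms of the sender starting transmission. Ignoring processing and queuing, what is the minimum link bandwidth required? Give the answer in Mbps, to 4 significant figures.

Propagation delay = 920000 / 300000000 = 3.06667 ms.
Transmission budget = 13.2 − 3.06667 = 10.1333 ms.
R ≥ L / t_tx = 31000 bits / 0.0101333 s = 3.059 Mbps.

3.059 Mbps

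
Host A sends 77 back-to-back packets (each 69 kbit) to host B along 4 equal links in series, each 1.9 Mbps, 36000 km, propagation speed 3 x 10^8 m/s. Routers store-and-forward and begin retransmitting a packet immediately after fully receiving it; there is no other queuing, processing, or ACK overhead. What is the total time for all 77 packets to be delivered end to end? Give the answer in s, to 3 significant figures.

Per-hop transmission t_tx = L/R = 69000/1900000 = 0.0363158 s.
Per-hop propagation t_prop = 36000000/300000000 = 0.12 s.
Pipeline fill: first packet needs 4·t_tx to clear all hops; remaining 76 packets each add one t_tx.
Total = (4+77-1)·t_tx + 4·t_prop = 80·0.0363158 + 4·0.12 = 3.39 s.

3.39 s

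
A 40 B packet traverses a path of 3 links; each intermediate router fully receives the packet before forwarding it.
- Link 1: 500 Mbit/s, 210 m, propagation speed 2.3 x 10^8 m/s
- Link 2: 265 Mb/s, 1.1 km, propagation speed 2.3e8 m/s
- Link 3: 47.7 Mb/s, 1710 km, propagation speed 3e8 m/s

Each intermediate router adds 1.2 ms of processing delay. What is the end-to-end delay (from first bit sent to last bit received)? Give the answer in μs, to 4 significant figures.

L = 40 × 8 = 320 bits.
Transmission delays (L/R per hop): 0.64, 1.20755, 6.7086 μs; sum = 8.55614 μs.
Propagation delays (d/s per hop): 0.913043, 4.78261, 5700 μs; sum = 5705.7 μs.
Processing at 2 router(s): 2 × 1.2 ms = 2400 μs.
End-to-end = 8114 μs.

8114 μs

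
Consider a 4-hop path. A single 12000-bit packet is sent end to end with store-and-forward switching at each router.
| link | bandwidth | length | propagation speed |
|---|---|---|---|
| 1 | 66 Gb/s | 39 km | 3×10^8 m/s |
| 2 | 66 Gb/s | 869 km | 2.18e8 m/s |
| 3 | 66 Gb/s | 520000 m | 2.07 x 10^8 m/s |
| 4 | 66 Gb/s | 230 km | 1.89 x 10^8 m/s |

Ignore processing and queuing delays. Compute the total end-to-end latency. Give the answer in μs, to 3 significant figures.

Transmission delay per hop = L/R = 12000/66000000000 = 0.181818 μs; 4 hops → 0.727273 μs.
Propagation delays (d/s per hop): 130, 3986.24, 2512.08, 1216.93 μs; sum = 7845.25 μs.
End-to-end = 7850 μs.

7850 μs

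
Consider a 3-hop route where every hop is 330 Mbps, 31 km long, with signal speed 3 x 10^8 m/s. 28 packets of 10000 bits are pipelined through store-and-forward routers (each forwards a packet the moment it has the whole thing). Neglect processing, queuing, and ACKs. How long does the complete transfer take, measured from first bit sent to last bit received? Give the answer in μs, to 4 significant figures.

1219 μs

Per-hop transmission t_tx = L/R = 10000/330000000 = 30.303 μs.
Per-hop propagation t_prop = 31000/300000000 = 103.333 μs.
Pipeline fill: first packet needs 3·t_tx to clear all hops; remaining 27 packets each add one t_tx.
Total = (3+28-1)·t_tx + 3·t_prop = 30·30.303 + 3·103.333 = 1219 μs.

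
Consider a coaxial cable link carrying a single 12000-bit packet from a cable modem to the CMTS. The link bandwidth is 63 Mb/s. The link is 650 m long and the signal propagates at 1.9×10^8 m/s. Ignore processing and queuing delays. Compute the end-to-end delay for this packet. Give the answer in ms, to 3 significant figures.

0.194 ms

Transmission delay = L/R = 12000 / 63000000 = 0.190476 ms.
Propagation delay = d/s = 650 m / 190000000 m/s = 0.00342105 ms.
Total = 0.194 ms.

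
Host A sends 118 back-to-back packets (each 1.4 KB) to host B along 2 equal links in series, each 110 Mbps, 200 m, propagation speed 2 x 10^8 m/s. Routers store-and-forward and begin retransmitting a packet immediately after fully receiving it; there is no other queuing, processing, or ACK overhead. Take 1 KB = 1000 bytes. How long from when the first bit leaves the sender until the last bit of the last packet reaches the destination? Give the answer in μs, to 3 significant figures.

12100 μs

Per-hop transmission t_tx = L/R = 11200/110000000 = 101.818 μs.
Per-hop propagation t_prop = 200/200000000 = 1 μs.
Pipeline fill: first packet needs 2·t_tx to clear all hops; remaining 117 packets each add one t_tx.
Total = (2+118-1)·t_tx + 2·t_prop = 119·101.818 + 2·1 = 12100 μs.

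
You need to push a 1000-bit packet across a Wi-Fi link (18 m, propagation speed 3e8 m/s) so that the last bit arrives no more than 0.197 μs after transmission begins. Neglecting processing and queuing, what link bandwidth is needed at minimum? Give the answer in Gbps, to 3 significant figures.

7.30 Gbps

Propagation delay = 18 / 300000000 = 0.06 μs.
Transmission budget = 0.197 − 0.06 = 0.137 μs.
R ≥ L / t_tx = 1000 bits / 1.37e-07 s = 7.30 Gbps.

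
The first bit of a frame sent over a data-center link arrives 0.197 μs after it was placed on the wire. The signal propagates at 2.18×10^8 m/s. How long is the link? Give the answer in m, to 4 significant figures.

42.95 m

d = s × t_prop = 2.18e+08 × 1.97e-07 = 42.95 m.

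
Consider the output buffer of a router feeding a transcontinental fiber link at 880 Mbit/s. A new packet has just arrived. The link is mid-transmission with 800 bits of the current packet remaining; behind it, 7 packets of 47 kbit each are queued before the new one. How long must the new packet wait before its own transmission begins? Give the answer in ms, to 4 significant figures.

0.3748 ms

Each queued packet: L/R = 47000/880000000 = 0.0534091 ms.
7 queued → 0.373864 ms.
Plus remaining 800 bits of current packet: 0.000909091 ms.
Queuing delay = 0.3748 ms.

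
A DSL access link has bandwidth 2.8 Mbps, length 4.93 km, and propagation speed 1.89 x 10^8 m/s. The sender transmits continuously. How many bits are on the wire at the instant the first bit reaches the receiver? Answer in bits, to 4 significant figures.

73.04 bits

Propagation delay = 4930 / 189000000 = 2.60847e-05 s.
BDP = R × t_prop = 2800000 × 2.60847e-05 = 73.037 bits.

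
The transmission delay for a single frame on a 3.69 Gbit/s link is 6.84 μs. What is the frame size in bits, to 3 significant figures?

25200 bits

L = R × t_tx = 3690000000 b/s × 6.84e-06 s = 25239.6 bits.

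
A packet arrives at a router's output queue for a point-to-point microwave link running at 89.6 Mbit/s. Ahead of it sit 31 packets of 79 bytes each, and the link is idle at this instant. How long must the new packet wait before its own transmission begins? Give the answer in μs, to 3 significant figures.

Each queued packet: L/R = 632/89600000 = 7.05357 μs.
31 queued → 218.661 μs.
Queuing delay = 219 μs.

219 μs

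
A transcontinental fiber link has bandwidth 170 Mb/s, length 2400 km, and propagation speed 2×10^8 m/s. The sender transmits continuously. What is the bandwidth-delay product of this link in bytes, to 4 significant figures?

Propagation delay = 2400000 / 200000000 = 0.012 s.
BDP = R × t_prop = 170000000 × 0.012 = 2040000 bits.
In bytes: 2040000/8 = 255000 bytes.

255000 bytes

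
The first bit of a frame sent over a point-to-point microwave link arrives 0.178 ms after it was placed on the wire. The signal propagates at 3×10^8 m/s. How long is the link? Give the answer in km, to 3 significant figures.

d = s × t_prop = 300000000 × 0.000178 = 53.4 km.

53.4 km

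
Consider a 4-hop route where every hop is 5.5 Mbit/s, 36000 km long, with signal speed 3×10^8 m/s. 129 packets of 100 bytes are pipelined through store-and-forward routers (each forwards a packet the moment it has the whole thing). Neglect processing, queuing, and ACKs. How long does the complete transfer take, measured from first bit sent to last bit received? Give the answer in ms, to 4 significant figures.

499.2 ms

Per-hop transmission t_tx = L/R = 800/5500000 = 0.145455 ms.
Per-hop propagation t_prop = 36000000/300000000 = 120 ms.
Pipeline fill: first packet needs 4·t_tx to clear all hops; remaining 128 packets each add one t_tx.
Total = (4+129-1)·t_tx + 4·t_prop = 132·0.145455 + 4·120 = 499.2 ms.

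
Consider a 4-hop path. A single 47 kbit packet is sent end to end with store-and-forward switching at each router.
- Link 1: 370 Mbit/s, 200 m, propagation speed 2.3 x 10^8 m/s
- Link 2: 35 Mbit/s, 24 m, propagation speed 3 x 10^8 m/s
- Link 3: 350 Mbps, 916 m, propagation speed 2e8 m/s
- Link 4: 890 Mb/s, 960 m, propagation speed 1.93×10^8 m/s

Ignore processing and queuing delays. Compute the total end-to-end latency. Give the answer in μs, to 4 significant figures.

L = 47000 bits.
Transmission delays (L/R per hop): 127.027, 1342.86, 134.286, 52.809 μs; sum = 1656.98 μs.
Propagation delays (d/s per hop): 0.869565, 0.08, 4.58, 4.97409 μs; sum = 10.5037 μs.
End-to-end = 1667 μs.

1667 μs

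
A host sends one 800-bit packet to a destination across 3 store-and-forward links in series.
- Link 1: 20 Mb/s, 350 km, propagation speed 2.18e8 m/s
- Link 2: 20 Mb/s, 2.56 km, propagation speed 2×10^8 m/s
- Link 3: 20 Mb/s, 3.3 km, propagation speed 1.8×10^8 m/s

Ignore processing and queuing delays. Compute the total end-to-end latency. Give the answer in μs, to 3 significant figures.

1760 μs

Transmission delay per hop = L/R = 800/20000000 = 40 μs; 3 hops → 120 μs.
Propagation delays (d/s per hop): 1605.5, 12.8, 18.3333 μs; sum = 1636.64 μs.
End-to-end = 1760 μs.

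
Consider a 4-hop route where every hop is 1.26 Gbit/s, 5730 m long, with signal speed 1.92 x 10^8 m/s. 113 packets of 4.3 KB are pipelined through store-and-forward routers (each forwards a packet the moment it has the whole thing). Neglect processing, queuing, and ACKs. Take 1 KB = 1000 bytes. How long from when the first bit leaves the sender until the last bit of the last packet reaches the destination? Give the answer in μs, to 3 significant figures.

3290 μs

Per-hop transmission t_tx = L/R = 34400/1260000000 = 27.3016 μs.
Per-hop propagation t_prop = 5730/192000000 = 29.8438 μs.
Pipeline fill: first packet needs 4·t_tx to clear all hops; remaining 112 packets each add one t_tx.
Total = (4+113-1)·t_tx + 4·t_prop = 116·27.3016 + 4·29.8438 = 3290 μs.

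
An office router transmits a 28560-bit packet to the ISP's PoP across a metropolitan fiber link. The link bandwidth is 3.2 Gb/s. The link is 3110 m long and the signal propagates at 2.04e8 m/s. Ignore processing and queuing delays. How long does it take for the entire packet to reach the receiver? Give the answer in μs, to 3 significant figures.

Transmission delay = L/R = 28560 / 3200000000 = 8.925 μs.
Propagation delay = d/s = 3110 m / 204000000 m/s = 15.2451 μs.
Total = 24.2 μs.

24.2 μs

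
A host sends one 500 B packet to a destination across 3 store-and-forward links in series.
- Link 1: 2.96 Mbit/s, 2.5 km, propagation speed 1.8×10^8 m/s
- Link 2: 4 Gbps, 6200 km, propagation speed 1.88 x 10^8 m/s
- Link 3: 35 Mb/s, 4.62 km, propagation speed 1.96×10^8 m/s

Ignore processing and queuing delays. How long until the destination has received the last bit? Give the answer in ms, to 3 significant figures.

L = 500 × 8 = 4000 bits.
Transmission delays (L/R per hop): 1.35135, 0.001, 0.114286 ms; sum = 1.46664 ms.
Propagation delays (d/s per hop): 0.0138889, 32.9787, 0.0235714 ms; sum = 33.0162 ms.
End-to-end = 34.5 ms.

34.5 ms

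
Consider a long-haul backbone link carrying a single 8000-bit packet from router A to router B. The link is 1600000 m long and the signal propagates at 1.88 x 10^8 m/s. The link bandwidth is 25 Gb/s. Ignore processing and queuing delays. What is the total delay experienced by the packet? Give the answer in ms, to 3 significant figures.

8.51 ms

Transmission delay = L/R = 8000 / 25000000000 = 0.00032 ms.
Propagation delay = d/s = 1600000 m / 188000000 m/s = 8.51064 ms.
Total = 8.51 ms.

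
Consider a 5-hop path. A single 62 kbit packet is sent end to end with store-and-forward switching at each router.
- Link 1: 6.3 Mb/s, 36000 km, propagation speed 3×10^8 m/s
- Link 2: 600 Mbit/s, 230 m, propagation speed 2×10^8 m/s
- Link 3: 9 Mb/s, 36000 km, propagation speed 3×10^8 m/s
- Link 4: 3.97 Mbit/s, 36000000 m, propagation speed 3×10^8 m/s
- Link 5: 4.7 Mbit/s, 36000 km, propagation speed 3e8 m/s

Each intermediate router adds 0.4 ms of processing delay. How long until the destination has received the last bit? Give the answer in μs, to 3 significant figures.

527000 μs

L = 62000 bits.
Transmission delays (L/R per hop): 9841.27, 103.333, 6888.89, 15617.1, 13191.5 μs; sum = 45642.1 μs.
Propagation delays (d/s per hop): 120000, 1.15, 120000, 120000, 120000 μs; sum = 480001 μs.
Processing at 4 router(s): 4 × 0.4 ms = 1600 μs.
End-to-end = 527000 μs.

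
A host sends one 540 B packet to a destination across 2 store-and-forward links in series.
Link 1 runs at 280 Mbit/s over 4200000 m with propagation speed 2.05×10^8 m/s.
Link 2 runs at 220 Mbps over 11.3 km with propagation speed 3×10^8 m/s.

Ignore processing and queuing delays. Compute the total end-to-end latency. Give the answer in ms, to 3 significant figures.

20.6 ms

L = 540 × 8 = 4320 bits.
Transmission delays (L/R per hop): 0.0154286, 0.0196364 ms; sum = 0.0350649 ms.
Propagation delays (d/s per hop): 20.4878, 0.0376667 ms; sum = 20.5255 ms.
End-to-end = 20.6 ms.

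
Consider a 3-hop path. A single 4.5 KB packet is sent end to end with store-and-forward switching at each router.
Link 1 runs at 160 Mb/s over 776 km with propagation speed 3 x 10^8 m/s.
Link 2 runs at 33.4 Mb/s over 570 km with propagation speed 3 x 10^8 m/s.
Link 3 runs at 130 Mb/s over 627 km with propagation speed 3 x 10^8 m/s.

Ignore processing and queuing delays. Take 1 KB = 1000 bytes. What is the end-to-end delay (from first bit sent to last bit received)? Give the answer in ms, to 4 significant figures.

8.156 ms

L = 36000 bits.
Transmission delays (L/R per hop): 0.225, 1.07784, 0.276923 ms; sum = 1.57977 ms.
Propagation delays (d/s per hop): 2.58667, 1.9, 2.09 ms; sum = 6.57667 ms.
End-to-end = 8.156 ms.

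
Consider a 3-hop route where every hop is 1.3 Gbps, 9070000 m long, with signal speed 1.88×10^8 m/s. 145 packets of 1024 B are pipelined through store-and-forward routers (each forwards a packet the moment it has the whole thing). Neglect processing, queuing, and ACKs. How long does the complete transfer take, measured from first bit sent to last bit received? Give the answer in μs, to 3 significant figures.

146000 μs

Per-hop transmission t_tx = L/R = 8192/1300000000 = 6.30154 μs.
Per-hop propagation t_prop = 9070000/188000000 = 48244.7 μs.
Pipeline fill: first packet needs 3·t_tx to clear all hops; remaining 144 packets each add one t_tx.
Total = (3+145-1)·t_tx + 3·t_prop = 147·6.30154 + 3·48244.7 = 146000 μs.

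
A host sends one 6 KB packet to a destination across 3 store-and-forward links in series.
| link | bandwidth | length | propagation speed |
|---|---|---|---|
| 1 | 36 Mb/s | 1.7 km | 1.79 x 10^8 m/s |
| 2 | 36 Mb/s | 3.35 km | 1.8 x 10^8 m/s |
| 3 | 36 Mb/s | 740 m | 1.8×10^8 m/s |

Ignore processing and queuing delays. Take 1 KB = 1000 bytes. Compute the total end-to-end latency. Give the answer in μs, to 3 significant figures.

4030 μs

L = 48000 bits.
Transmission delay per hop = L/R = 48000/36000000 = 1333.33 μs; 3 hops → 4000 μs.
Propagation delays (d/s per hop): 9.49721, 18.6111, 4.11111 μs; sum = 32.2194 μs.
End-to-end = 4030 μs.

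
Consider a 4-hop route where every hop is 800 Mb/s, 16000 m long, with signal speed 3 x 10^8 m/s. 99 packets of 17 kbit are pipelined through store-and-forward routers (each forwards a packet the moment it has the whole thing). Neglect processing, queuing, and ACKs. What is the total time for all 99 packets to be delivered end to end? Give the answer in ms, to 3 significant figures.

2.38 ms

Per-hop transmission t_tx = L/R = 17000/800000000 = 0.02125 ms.
Per-hop propagation t_prop = 16000/300000000 = 0.0533333 ms.
Pipeline fill: first packet needs 4·t_tx to clear all hops; remaining 98 packets each add one t_tx.
Total = (4+99-1)·t_tx + 4·t_prop = 102·0.02125 + 4·0.0533333 = 2.38 ms.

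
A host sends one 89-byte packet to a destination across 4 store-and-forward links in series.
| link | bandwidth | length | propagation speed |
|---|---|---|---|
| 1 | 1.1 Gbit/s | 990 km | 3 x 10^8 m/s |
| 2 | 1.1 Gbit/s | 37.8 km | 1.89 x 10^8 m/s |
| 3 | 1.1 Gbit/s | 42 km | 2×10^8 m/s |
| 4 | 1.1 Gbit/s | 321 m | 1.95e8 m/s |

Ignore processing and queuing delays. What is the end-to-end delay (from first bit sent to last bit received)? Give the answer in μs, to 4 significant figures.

L = 89 × 8 = 712 bits.
Transmission delay per hop = L/R = 712/1100000000 = 0.647273 μs; 4 hops → 2.58909 μs.
Propagation delays (d/s per hop): 3300, 200, 210, 1.64615 μs; sum = 3711.65 μs.
End-to-end = 3714 μs.

3714 μs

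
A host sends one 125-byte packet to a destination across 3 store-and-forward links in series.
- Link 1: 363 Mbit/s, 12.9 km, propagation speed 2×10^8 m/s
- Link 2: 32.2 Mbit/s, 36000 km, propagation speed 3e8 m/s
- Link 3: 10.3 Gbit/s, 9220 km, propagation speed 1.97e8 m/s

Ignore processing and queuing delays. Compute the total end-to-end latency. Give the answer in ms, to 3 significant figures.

167 ms

L = 125 × 8 = 1000 bits.
Transmission delays (L/R per hop): 0.00275482, 0.0310559, 9.70874e-05 ms; sum = 0.0339078 ms.
Propagation delays (d/s per hop): 0.0645, 120, 46.802 ms; sum = 166.867 ms.
End-to-end = 167 ms.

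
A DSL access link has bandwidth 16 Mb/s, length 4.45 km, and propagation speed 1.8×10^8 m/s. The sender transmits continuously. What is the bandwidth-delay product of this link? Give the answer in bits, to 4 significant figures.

Propagation delay = 4450 / 180000000 = 2.47222e-05 s.
BDP = R × t_prop = 16000000 × 2.47222e-05 = 395.556 bits.

395.6 bits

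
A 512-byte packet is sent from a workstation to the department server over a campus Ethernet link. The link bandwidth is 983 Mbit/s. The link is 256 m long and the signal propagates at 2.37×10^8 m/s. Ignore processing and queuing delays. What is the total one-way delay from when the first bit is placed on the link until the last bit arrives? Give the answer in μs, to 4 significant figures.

L = 512 × 8 = 4096 bits.
Transmission delay = L/R = 4096 / 983000000 = 4.16684 μs.
Propagation delay = d/s = 256 m / 237000000 m/s = 1.08017 μs.
Total = 5.247 μs.

5.247 μs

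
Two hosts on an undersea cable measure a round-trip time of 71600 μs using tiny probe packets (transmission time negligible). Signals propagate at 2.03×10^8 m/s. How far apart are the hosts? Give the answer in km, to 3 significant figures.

One-way propagation = RTT/2 = 35800 μs.
d = s × t = 2.03e+08 × 0.0358 = 7270 km.

7270 km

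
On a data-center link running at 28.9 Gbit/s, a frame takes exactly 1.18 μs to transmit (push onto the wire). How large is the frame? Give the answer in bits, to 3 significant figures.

34100 bits

L = R × t_tx = 28900000000 b/s × 1.18e-06 s = 34102 bits.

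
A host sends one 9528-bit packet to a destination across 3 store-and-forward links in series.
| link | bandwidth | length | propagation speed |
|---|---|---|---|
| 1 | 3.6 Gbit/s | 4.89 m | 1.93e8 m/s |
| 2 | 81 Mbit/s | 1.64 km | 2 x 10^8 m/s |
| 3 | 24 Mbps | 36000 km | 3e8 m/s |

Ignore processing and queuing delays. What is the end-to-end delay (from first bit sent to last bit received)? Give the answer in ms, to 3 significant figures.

121 ms

Transmission delays (L/R per hop): 0.00264667, 0.11763, 0.397 ms; sum = 0.517276 ms.
Propagation delays (d/s per hop): 2.53368e-05, 0.0082, 120 ms; sum = 120.008 ms.
End-to-end = 121 ms.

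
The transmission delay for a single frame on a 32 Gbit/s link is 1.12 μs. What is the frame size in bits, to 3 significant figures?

L = R × t_tx = 32000000000 b/s × 1.12e-06 s = 35840 bits.

35800 bits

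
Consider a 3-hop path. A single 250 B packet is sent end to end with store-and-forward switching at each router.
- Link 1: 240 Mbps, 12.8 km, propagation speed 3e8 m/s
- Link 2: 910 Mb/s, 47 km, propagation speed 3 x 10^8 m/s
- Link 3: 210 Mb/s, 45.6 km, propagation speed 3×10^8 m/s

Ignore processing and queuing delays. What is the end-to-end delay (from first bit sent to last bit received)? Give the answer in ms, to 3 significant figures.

L = 250 × 8 = 2000 bits.
Transmission delays (L/R per hop): 0.00833333, 0.0021978, 0.00952381 ms; sum = 0.0200549 ms.
Propagation delays (d/s per hop): 0.0426667, 0.156667, 0.152 ms; sum = 0.351333 ms.
End-to-end = 0.371 ms.

0.371 ms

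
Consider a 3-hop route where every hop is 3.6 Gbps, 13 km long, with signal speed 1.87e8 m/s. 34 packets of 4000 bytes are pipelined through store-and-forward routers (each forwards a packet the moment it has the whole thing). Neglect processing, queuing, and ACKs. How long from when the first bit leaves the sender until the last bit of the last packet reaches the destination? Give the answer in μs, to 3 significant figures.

529 μs

Per-hop transmission t_tx = L/R = 32000/3600000000 = 8.88889 μs.
Per-hop propagation t_prop = 13000/187000000 = 69.5187 μs.
Pipeline fill: first packet needs 3·t_tx to clear all hops; remaining 33 packets each add one t_tx.
Total = (3+34-1)·t_tx + 3·t_prop = 36·8.88889 + 3·69.5187 = 529 μs.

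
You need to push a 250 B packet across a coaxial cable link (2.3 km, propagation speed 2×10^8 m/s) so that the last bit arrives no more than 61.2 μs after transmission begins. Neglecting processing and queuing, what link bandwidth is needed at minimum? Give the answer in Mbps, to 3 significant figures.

40.2 Mbps

L = 2000 bits.
Propagation delay = 2300 / 200000000 = 11.5 μs.
Transmission budget = 61.2 − 11.5 = 49.7 μs.
R ≥ L / t_tx = 2000 bits / 4.97e-05 s = 40.2 Mbps.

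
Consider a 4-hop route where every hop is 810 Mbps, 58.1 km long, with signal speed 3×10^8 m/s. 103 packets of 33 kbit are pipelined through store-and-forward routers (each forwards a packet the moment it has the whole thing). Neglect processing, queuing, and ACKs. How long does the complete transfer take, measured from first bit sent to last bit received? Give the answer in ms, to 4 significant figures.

Per-hop transmission t_tx = L/R = 33000/810000000 = 0.0407407 ms.
Per-hop propagation t_prop = 58100/300000000 = 0.193667 ms.
Pipeline fill: first packet needs 4·t_tx to clear all hops; remaining 102 packets each add one t_tx.
Total = (4+103-1)·t_tx + 4·t_prop = 106·0.0407407 + 4·0.193667 = 5.093 ms.

5.093 ms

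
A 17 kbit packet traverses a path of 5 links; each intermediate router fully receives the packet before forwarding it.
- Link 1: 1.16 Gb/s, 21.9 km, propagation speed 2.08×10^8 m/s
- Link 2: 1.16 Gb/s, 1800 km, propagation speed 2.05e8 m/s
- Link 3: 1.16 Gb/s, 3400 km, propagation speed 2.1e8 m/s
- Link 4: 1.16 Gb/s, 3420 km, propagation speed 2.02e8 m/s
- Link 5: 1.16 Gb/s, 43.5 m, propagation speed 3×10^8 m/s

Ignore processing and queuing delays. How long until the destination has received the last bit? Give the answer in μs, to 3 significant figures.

42100 μs

L = 17000 bits.
Transmission delay per hop = L/R = 17000/1160000000 = 14.6552 μs; 5 hops → 73.2759 μs.
Propagation delays (d/s per hop): 105.288, 8780.49, 16190.5, 16930.7, 0.145 μs; sum = 42007.1 μs.
End-to-end = 42100 μs.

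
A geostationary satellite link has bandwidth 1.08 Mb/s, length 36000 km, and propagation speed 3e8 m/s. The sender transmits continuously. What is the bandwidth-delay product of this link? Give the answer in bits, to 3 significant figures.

130000 bits

Propagation delay = 36000000 / 300000000 = 0.12 s.
BDP = R × t_prop = 1080000 × 0.12 = 129600 bits.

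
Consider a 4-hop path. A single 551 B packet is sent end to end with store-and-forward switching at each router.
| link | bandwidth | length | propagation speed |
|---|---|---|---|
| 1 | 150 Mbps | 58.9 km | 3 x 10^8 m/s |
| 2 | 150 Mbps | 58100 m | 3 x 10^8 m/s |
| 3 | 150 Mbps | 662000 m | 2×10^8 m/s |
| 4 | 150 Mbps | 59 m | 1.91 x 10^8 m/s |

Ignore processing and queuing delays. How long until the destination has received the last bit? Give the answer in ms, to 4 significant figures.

L = 551 × 8 = 4408 bits.
Transmission delay per hop = L/R = 4408/150000000 = 0.0293867 ms; 4 hops → 0.117547 ms.
Propagation delays (d/s per hop): 0.196333, 0.193667, 3.31, 0.000308901 ms; sum = 3.70031 ms.
End-to-end = 3.818 ms.

3.818 ms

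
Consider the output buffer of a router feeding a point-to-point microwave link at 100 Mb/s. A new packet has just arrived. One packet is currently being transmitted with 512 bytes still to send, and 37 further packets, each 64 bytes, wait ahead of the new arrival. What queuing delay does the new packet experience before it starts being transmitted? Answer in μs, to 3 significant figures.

230 μs

Each queued packet: L/R = 512/100000000 = 5.12 μs.
37 queued → 189.44 μs.
Plus remaining 4096 bits of current packet: 40.96 μs.
Queuing delay = 230 μs.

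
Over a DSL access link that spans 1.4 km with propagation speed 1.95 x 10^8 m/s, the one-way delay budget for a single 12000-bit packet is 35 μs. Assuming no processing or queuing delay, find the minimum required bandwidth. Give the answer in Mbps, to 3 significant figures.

Propagation delay = 1400 / 195000000 = 7.17949 μs.
Transmission budget = 35 − 7.17949 = 27.8205 μs.
R ≥ L / t_tx = 12000 bits / 2.78205e-05 s = 431 Mbps.

431 Mbps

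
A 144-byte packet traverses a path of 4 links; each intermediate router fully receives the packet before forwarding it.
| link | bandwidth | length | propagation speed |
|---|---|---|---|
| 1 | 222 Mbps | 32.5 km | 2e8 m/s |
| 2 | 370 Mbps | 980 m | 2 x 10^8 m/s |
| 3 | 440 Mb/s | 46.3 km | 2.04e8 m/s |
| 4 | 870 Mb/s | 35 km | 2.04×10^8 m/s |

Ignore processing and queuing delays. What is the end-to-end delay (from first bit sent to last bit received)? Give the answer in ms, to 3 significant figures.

L = 144 × 8 = 1152 bits.
Transmission delays (L/R per hop): 0.00518919, 0.00311351, 0.00261818, 0.00132414 ms; sum = 0.012245 ms.
Propagation delays (d/s per hop): 0.1625, 0.0049, 0.226961, 0.171569 ms; sum = 0.565929 ms.
End-to-end = 0.578 ms.

0.578 ms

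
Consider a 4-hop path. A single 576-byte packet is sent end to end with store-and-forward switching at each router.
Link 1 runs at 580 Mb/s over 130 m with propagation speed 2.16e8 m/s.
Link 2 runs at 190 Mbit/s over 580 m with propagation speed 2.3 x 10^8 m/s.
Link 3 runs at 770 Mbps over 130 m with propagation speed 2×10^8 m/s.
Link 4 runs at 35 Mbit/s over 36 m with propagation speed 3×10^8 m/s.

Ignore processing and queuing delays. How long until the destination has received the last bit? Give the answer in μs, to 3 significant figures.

174 μs

L = 576 × 8 = 4608 bits.
Transmission delays (L/R per hop): 7.94483, 24.2526, 5.98442, 131.657 μs; sum = 169.839 μs.
Propagation delays (d/s per hop): 0.601852, 2.52174, 0.65, 0.12 μs; sum = 3.89359 μs.
End-to-end = 174 μs.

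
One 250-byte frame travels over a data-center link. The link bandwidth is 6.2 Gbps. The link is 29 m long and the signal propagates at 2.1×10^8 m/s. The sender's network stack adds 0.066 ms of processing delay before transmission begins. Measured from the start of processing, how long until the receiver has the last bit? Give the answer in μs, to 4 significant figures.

66.46 μs

L = 250 × 8 = 2000 bits.
Transmission delay = L/R = 2000 / 6200000000 = 0.322581 μs.
Propagation delay = d/s = 29 m / 210000000 m/s = 0.138095 μs.
Plus processing delay 0.066 ms = 66 μs.
Total = 66.46 μs.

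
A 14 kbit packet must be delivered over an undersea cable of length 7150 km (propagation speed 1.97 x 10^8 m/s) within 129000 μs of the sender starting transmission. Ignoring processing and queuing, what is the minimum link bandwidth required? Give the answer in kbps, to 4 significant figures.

151.0 kbps

Propagation delay = 7150000 / 197000000 = 36294.4 μs.
Transmission budget = 129000 − 36294.4 = 92705.6 μs.
R ≥ L / t_tx = 14000 bits / 0.0927056 s = 151.0 kbps.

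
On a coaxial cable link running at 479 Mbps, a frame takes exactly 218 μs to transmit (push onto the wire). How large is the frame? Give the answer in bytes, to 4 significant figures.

L = R × t_tx = 479000000 b/s × 0.000218 s = 104422 bits.
In bytes: 104422 / 8 = 13050 bytes.

13050 bytes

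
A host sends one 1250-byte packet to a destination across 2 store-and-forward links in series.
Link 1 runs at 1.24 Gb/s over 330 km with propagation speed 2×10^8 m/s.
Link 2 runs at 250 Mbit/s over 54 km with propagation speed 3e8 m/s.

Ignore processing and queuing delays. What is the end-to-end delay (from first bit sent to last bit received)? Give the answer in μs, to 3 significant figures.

1880 μs

L = 1250 × 8 = 10000 bits.
Transmission delays (L/R per hop): 8.06452, 40 μs; sum = 48.0645 μs.
Propagation delays (d/s per hop): 1650, 180 μs; sum = 1830 μs.
End-to-end = 1880 μs.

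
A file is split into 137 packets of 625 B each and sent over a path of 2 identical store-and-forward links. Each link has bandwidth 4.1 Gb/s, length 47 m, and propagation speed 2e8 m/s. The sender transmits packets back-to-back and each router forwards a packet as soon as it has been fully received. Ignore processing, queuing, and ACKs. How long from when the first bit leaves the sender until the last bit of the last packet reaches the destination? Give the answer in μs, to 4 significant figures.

Per-hop transmission t_tx = L/R = 5000/4.1e+09 = 1.21951 μs.
Per-hop propagation t_prop = 47/200000000 = 0.235 μs.
Pipeline fill: first packet needs 2·t_tx to clear all hops; remaining 136 packets each add one t_tx.
Total = (2+137-1)·t_tx + 2·t_prop = 138·1.21951 + 2·0.235 = 168.8 μs.

168.8 μs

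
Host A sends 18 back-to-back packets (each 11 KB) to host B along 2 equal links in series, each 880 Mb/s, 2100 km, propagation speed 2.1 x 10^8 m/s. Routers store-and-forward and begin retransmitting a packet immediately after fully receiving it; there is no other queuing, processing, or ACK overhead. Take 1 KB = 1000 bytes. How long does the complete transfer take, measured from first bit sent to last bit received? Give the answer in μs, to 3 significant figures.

21900 μs

Per-hop transmission t_tx = L/R = 88000/880000000 = 100 μs.
Per-hop propagation t_prop = 2100000/210000000 = 10000 μs.
Pipeline fill: first packet needs 2·t_tx to clear all hops; remaining 17 packets each add one t_tx.
Total = (2+18-1)·t_tx + 2·t_prop = 19·100 + 2·10000 = 21900 μs.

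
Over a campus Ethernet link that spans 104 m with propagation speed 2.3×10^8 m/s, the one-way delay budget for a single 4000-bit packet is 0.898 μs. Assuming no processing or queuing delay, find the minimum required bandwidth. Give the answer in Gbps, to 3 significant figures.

8.97 Gbps

Propagation delay = 104 / 2.3e+08 = 0.452174 μs.
Transmission budget = 0.898 − 0.452174 = 0.445826 μs.
R ≥ L / t_tx = 4000 bits / 4.45826e-07 s = 8.97 Gbps.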